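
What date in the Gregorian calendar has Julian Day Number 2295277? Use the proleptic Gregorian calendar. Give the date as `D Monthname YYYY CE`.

JDN 2451545 is 1 Jan 2000; 2295277 is −156268 days from there.

26 February 1572 CE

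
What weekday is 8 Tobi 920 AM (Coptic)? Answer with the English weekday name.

This is JDN 2160822 (11 January 1204 Gregorian).
Since JDN mod 7 = 6 (0 = Monday), the day is Sunday.

Sunday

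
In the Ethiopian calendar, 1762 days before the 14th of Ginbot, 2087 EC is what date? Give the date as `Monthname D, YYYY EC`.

Counting 1762 days back from JDN 2486385 reaches JDN 2484623, which is Hamle 18, 2082 EC.

Hamle 18, 2082 EC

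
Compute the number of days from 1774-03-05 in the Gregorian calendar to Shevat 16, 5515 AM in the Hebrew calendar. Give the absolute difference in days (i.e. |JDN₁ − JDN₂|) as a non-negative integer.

6976

First date → JDN 2369064; second date → JDN 2362088.
The interval is |2369064 − 2362088| = 6976 days.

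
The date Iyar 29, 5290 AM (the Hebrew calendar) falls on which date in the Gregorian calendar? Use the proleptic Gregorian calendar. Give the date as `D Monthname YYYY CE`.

Julian Day Number of the source date = 2280036.
Converting JDN 2280036 to the Gregorian calendar gives 5 June 1530 CE.

5 June 1530 CE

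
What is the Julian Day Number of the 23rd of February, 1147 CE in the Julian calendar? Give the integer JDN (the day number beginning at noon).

2140053

In the proleptic Gregorian calendar the same day is 2 March 1147.
JDN 2451545 is 1 January 2000 CE (Gregorian); the target day is −311492 days from there, so JDN = 2140053.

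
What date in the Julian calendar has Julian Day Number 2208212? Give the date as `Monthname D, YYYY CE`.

The proleptic Gregorian equivalent of JDN 2208212 is 11 October 1333.
In the Julian calendar that day is October 3, 1333 CE.

October 3, 1333 CE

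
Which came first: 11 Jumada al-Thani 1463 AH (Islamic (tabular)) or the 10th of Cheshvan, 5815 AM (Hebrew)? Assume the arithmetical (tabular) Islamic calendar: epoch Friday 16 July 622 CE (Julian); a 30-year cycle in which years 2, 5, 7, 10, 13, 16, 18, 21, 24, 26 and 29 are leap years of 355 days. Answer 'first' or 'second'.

Converting both to JDN: 2466682 vs 2471583; the smaller is the first.

first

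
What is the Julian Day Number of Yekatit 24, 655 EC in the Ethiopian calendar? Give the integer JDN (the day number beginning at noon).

In the proleptic Gregorian calendar the same day is 21 February 663.
JDN 2400001 is 17 November 1858 CE (Gregorian), MJD 0; the target day is −436734 days from there, so JDN = 1963267.

1963267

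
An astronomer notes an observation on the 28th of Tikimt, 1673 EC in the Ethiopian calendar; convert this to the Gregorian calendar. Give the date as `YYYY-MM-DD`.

Julian Day Number of the source date = 2334976.
Converting JDN 2334976 to the Gregorian calendar gives 4 November 1680 CE.

1680-11-04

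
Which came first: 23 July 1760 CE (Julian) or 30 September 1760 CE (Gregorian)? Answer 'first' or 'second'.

Converting both to JDN: 2364102 vs 2364160; the smaller is the first.

first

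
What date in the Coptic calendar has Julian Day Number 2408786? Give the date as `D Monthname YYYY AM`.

The Gregorian equivalent of JDN 2408786 is 6 December 1882.
In the Coptic calendar that day is 28 Hathor 1599 AM.

28 Hathor 1599 AM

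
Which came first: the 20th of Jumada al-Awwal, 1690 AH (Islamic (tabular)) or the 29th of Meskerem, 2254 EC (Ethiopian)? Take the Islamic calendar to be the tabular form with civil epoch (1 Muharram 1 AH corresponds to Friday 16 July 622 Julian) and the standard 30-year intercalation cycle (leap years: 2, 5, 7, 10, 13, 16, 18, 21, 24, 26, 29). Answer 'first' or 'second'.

Converting both to JDN: 2547102 vs 2547157; the smaller is the first.

first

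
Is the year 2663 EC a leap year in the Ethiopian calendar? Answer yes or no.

2663 mod 4 = 3; in the Ethiopian calendar a year is leap when year mod 4 = 3, so it is a leap year.

yes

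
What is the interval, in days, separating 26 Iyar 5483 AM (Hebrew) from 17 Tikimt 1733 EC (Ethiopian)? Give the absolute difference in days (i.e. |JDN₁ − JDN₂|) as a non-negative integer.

6357

First date → JDN 2350523; second date → JDN 2356880.
The interval is |2350523 − 2356880| = 6357 days.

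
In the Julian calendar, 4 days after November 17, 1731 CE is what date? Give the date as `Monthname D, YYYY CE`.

The starting date is JDN 2353626; 2353626 + 4 = 2353630.
JDN 2353630 corresponds to November 21, 1731 CE.

November 21, 1731 CE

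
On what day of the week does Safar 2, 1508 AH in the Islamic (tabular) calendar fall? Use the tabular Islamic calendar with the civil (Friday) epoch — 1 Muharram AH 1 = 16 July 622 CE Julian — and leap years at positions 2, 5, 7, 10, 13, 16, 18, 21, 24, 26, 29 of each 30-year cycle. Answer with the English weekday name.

In the Gregorian calendar this is 3 October 2084 (JDN 2482502).
JDN 2482502 mod 7 = 1, and JDN 0 was a Monday, so this is a Tuesday.

Tuesday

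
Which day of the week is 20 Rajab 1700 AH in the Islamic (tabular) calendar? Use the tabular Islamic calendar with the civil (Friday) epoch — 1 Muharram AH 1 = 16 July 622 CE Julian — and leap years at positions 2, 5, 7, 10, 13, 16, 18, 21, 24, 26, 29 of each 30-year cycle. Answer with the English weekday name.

In the Gregorian calendar this is 29 June 2271 (JDN 2550705).
Since JDN mod 7 = 3 (0 = Monday), the day is Thursday.

Thursday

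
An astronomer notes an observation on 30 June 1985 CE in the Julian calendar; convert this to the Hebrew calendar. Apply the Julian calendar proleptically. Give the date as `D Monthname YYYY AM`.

24 Tammuz 5745 AM

Both dates share Julian Day Number 2446260; in the Hebrew calendar that is 24 Tammuz 5745 AM.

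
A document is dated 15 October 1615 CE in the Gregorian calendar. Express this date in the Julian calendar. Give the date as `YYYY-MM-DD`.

1615-10-05

At this point the Julian calendar is 10 days behind the Gregorian.
15 October 1615 Gregorian − 10 days → 5 October 1615 Julian.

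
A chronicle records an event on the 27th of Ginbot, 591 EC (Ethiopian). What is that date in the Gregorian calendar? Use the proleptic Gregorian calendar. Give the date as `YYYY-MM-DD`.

0599-05-24

Julian Day Number of the source date = 1939984.
Converting JDN 1939984 to the Gregorian calendar gives 24 May 599 CE.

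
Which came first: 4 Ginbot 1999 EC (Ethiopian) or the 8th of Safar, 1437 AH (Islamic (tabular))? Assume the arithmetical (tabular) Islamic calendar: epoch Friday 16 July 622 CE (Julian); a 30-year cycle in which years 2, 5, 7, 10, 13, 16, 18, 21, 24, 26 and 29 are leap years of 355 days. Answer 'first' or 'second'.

first

First date → JDN 2454233; second date → JDN 2457348.
JDN 2454233 < JDN 2457348, so the first date is earlier.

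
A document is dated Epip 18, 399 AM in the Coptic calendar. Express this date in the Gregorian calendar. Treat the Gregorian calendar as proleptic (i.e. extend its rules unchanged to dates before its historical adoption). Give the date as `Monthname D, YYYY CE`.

Both dates share Julian Day Number 1970716; in the Gregorian calendar that is 15 July 683 CE.

July 15, 683 CE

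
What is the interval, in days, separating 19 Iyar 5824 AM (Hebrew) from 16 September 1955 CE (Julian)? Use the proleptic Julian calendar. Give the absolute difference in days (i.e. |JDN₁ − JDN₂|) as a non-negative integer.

First date → JDN 2475046; second date → JDN 2435380.
The interval is |2475046 − 2435380| = 39666 days.

39666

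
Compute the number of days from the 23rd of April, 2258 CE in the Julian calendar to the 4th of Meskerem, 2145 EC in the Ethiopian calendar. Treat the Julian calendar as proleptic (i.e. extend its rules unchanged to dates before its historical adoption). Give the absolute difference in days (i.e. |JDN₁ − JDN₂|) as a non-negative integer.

38585

JDN of the first date = 2545905.
JDN of the second date = 2507320.
|2507320 − 2545905| = 38585.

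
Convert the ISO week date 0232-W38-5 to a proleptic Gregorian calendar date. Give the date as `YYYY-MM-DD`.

ISO week 1 of 232 is the week containing the first Thursday of 232.
Week 38, day 5 (Friday) lands on 0232-09-21.

0232-09-21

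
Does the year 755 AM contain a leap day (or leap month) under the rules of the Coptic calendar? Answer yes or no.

755 mod 4 = 3; in the Coptic calendar a year is leap when year mod 4 = 3, so it is a leap year.

yes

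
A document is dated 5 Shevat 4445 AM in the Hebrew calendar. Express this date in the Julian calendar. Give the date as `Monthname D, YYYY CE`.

January 15, 685 CE

Julian Day Number of the source date = 1971269.
Converting JDN 1971269 to the Julian calendar gives 15 January 685 CE.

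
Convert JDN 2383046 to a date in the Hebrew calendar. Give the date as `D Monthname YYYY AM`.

The Gregorian equivalent of JDN 2383046 is 16 June 1812.
In the Hebrew calendar that day is 6 Tammuz 5572 AM.

6 Tammuz 5572 AM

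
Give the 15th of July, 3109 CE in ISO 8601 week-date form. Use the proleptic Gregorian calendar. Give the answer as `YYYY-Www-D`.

The weekday is Thursday (ISO weekday 4).
That Thursday belongs to ISO week 28 of ISO year 3109.

3109-W28-4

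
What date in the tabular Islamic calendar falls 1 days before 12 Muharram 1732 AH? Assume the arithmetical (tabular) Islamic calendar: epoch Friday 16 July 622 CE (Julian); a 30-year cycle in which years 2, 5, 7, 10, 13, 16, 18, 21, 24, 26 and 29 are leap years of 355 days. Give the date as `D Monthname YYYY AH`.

The starting date is JDN 2561860; 2561860 − 1 = 2561859.
JDN 2561859 corresponds to 11 Muharram 1732 AH.

11 Muharram 1732 AH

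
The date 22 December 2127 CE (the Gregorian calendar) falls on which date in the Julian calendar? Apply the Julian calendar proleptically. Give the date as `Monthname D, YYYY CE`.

December 8, 2127 CE

For dates in this range the Gregorian date is 14 days ahead of the Julian.
22 December 2127 Gregorian − 14 days → 8 December 2127 Julian.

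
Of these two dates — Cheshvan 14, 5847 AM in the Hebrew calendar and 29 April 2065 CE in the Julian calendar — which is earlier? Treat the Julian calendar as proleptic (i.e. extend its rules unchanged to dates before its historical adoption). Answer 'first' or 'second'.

First date → JDN 2483251; second date → JDN 2475418.
JDN 2475418 < JDN 2483251, so the second date is earlier.

second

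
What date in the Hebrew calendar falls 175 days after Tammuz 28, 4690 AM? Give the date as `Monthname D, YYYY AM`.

Tevet 27, 4691 AM

The starting date is JDN 2060919; 2060919 + 175 = 2061094.
JDN 2061094 corresponds to Tevet 27, 4691 AM.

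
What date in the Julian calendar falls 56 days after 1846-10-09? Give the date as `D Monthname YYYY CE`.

4 December 1846 CE

The starting date is JDN 2395591; 2395591 + 56 = 2395647.
JDN 2395647 corresponds to 4 December 1846 CE.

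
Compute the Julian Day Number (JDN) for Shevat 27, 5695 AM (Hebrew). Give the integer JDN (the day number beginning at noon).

In the Gregorian calendar the same day is 31 January 1935.
JDN 2299161 is 15 October 1582 CE (Gregorian); the target day is +128673 days from there, so JDN = 2427834.

2427834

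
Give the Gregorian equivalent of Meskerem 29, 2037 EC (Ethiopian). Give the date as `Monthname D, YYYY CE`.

Julian Day Number of the source date = 2467898.
Converting JDN 2467898 to the Gregorian calendar gives 9 October 2044 CE.

October 9, 2044 CE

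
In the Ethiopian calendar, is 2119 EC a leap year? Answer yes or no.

yes

2119 mod 4 = 3; in the Ethiopian calendar a year is leap when year mod 4 = 3, so it is a leap year.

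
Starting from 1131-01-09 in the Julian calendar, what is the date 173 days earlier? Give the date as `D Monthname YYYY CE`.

20 July 1130 CE

JDN of 1131-01-09 = 2134164.
2134164 − 173 = 2133991.
JDN 2133991 in the Julian calendar is 20 July 1130 CE.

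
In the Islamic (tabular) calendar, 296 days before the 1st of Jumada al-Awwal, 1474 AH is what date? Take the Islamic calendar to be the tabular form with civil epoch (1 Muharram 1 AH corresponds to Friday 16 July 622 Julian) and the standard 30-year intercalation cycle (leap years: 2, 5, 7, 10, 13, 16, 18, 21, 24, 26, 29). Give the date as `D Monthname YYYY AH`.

JDN of the 1st of Jumada al-Awwal, 1474 AH = 2470540.
2470540 − 296 = 2470244.
JDN 2470244 in the tabular Islamic calendar is 29 Jumada al-Thani 1473 AH.

29 Jumada al-Thani 1473 AH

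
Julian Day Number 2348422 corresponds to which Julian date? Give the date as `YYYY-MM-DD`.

JDN 2348422 is 29 August 1717 in the Gregorian calendar.
In the Julian calendar that day is 1717-08-18.

1717-08-18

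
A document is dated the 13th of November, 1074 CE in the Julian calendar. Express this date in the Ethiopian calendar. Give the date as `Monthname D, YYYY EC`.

Both dates share Julian Day Number 2113653; in the Ethiopian calendar that is 17 Hidar 1067 EC.

Hidar 17, 1067 EC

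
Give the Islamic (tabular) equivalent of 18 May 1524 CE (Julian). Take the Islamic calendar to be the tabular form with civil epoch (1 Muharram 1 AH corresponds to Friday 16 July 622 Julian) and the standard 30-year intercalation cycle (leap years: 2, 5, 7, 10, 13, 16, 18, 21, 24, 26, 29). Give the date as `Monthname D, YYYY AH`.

Both dates share Julian Day Number 2277837; in the tabular Islamic calendar that is 14 Rajab 930 AH.

Rajab 14, 930 AH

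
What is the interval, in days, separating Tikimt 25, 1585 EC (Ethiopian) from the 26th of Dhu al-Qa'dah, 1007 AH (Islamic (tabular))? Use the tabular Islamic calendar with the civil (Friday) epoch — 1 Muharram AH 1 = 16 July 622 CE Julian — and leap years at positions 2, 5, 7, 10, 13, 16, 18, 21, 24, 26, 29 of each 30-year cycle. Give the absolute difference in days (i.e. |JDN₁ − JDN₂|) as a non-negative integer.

2422

First date → JDN 2302831; second date → JDN 2305253.
The interval is |2302831 − 2305253| = 2422 days.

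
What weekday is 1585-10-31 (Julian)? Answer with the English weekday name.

Sunday

In the Gregorian calendar this is 10 November 1585 (JDN 2300283).
JDN 2300283 mod 7 = 6, and JDN 0 was a Monday, so this is a Sunday.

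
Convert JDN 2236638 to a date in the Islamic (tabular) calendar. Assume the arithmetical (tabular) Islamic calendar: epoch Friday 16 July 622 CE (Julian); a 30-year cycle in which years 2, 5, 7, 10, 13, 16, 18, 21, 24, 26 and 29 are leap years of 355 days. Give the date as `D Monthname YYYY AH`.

The proleptic Gregorian equivalent of JDN 2236638 is 10 August 1411.
In the tabular Islamic calendar that day is 10 Rabi' al-Thani 814 AH.

10 Rabi' al-Thani 814 AH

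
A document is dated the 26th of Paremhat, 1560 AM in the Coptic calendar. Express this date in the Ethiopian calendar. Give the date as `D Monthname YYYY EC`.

Julian Day Number of the source date = 2394660.
Converting JDN 2394660 to the Ethiopian calendar gives 26 Megabit 1836 EC.

26 Megabit 1836 EC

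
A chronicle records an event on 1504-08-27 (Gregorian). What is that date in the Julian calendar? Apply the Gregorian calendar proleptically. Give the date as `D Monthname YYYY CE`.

The Julian–Gregorian offset here is 10 days (Julian trailing).
27 August 1504 Gregorian − 10 days → 17 August 1504 Julian.

17 August 1504 CE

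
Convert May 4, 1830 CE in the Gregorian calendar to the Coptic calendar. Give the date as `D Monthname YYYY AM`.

Both dates share Julian Day Number 2389577; in the Coptic calendar that is 27 Parmouti 1546 AM.

27 Parmouti 1546 AM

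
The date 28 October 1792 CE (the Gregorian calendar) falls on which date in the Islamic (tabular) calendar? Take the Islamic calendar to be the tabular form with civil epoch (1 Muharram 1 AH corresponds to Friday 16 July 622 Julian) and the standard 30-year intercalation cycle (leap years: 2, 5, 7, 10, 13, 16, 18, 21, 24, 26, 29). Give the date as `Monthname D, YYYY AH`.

Rabi' al-Awwal 12, 1207 AH

Both dates share Julian Day Number 2375876; in the tabular Islamic calendar that is 12 Rabi' al-Awwal 1207 AH.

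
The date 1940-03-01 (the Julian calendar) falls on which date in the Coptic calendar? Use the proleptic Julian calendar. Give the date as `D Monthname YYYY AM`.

5 Paremhat 1656 AM

Both dates share Julian Day Number 2429703; in the Coptic calendar that is 5 Paremhat 1656 AM.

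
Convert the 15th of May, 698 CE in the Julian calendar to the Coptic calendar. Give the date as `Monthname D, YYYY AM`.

Julian Day Number of the source date = 1976137.
Converting JDN 1976137 to the Coptic calendar gives 20 Pashons 414 AM.

Pashons 20, 414 AM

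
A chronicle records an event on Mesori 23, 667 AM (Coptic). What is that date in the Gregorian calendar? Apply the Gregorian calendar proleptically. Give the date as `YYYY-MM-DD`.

0951-08-21

Julian Day Number of the source date = 2068638.
Converting JDN 2068638 to the Gregorian calendar gives 21 August 951 CE.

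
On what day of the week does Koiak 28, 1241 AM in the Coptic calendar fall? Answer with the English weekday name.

Saturday

Equivalently 3 January 1525 Gregorian, JDN 2278057.
Since JDN mod 7 = 5 (0 = Monday), the day is Saturday.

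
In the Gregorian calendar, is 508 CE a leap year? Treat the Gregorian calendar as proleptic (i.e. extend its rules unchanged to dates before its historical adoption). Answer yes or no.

508 is divisible by 4 and not by 100, so it is a leap year.

yes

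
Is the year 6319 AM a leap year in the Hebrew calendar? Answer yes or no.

yes

Hebrew year 6319 is year 11 of its 19-year Metonic cycle; leap years are at positions 3, 6, 8, 11, 14, 17, 19, so it is a leap year (13 months).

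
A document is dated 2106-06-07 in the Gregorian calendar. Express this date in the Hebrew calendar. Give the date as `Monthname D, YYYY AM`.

Both dates share Julian Day Number 2490418; in the Hebrew calendar that is 4 Sivan 5866 AM.

Sivan 4, 5866 AM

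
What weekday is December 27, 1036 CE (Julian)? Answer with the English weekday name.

Monday

In the proleptic Gregorian calendar this is 2 January 1037 (JDN 2099818).
2099818 ≡ 0 (mod 7); counting from Monday = 0 gives Monday.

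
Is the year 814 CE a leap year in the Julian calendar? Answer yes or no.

814 mod 4 = 2, so it is a common year in the Julian calendar.

no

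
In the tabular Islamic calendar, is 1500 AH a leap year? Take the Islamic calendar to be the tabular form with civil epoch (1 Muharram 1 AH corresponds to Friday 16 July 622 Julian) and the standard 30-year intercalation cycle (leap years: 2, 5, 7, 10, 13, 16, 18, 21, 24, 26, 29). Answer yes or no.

no

Year 1500 AH is year 30 of its 30-year cycle; leap positions are 2, 5, 7, 10, 13, 16, 18, 21, 24, 26, 29, so it is a common year (354 days).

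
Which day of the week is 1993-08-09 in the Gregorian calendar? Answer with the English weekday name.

Monday

JDN 2449209 mod 7 = 0, and JDN 0 was a Monday, so this is a Monday.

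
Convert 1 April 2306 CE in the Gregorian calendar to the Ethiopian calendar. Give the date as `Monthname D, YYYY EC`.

Julian Day Number of the source date = 2563399.
Converting JDN 2563399 to the Ethiopian calendar gives 20 Megabit 2298 EC.

Megabit 20, 2298 EC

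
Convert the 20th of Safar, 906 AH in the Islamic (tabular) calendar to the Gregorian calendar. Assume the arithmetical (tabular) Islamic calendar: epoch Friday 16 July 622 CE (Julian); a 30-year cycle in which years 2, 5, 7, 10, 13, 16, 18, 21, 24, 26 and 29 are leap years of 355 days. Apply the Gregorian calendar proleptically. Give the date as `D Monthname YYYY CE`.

Both dates share Julian Day Number 2269191; in the Gregorian calendar that is 25 September 1500 CE.

25 September 1500 CE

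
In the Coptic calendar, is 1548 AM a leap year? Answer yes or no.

1548 mod 4 = 0; in the Coptic calendar a year is leap when year mod 4 = 3, so it is a common year.

no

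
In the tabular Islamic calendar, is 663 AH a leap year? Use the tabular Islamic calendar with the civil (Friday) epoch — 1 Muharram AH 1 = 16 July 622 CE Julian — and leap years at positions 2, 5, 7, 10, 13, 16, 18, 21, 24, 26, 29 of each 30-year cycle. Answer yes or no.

Year 663 AH is year 3 of its 30-year cycle; leap positions are 2, 5, 7, 10, 13, 16, 18, 21, 24, 26, 29, so it is a common year (354 days).

no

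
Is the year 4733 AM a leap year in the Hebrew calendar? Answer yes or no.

Hebrew year 4733 is year 2 of its 19-year Metonic cycle; leap years are at positions 3, 6, 8, 11, 14, 17, 19, so it is a common year (12 months).

no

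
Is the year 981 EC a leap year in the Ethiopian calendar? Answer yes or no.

981 mod 4 = 1; in the Ethiopian calendar a year is leap when year mod 4 = 3, so it is a common year.

no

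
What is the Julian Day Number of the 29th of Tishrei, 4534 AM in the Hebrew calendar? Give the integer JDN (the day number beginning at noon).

2003690

Equivalently 25 October 773 (proleptic Gregorian).
JDN 2299161 is 15 October 1582 CE (Gregorian); the target day is −295471 days from there, so JDN = 2003690.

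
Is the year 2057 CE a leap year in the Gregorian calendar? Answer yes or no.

no

2057 is not divisible by 4, so it is a common year.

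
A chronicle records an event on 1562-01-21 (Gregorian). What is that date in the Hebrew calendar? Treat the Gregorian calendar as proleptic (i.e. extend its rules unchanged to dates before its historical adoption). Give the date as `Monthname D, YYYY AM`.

Julian Day Number of the source date = 2291589.
Converting JDN 2291589 to the Hebrew calendar gives 5 Shevat 5322 AM.

Shevat 5, 5322 AM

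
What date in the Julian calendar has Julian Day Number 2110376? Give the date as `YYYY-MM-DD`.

The proleptic Gregorian equivalent of JDN 2110376 is 29 November 1065.
In the Julian calendar that day is 1065-11-23.

1065-11-23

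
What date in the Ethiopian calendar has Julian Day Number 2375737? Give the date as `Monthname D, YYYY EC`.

Sene 6, 1784 EC

JDN 2375737 is 11 June 1792 in the Gregorian calendar.
In the Ethiopian calendar that day is Sene 6, 1784 EC.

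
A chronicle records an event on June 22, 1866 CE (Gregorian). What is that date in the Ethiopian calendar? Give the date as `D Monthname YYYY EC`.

Julian Day Number of the source date = 2402775.
Converting JDN 2402775 to the Ethiopian calendar gives 16 Sene 1858 EC.

16 Sene 1858 EC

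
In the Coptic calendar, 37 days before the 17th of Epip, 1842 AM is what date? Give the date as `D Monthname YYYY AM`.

Counting 37 days back from JDN 2497771 reaches JDN 2497734, which is 10 Paoni 1842 AM.

10 Paoni 1842 AM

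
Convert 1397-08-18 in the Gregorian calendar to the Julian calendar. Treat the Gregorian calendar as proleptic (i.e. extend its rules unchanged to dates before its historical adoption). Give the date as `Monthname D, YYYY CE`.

August 10, 1397 CE

For dates in this range the Gregorian date is 8 days ahead of the Julian.
18 August 1397 Gregorian − 8 days → 10 August 1397 Julian.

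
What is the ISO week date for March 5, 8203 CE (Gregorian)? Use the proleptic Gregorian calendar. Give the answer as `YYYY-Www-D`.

8203-W09-6

The weekday is Saturday (ISO weekday 6).
That Saturday belongs to ISO week 9 of ISO year 8203.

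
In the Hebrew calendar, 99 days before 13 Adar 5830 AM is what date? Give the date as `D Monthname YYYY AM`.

3 Kislev 5830 AM

The starting date is JDN 2477167; 2477167 − 99 = 2477068.
JDN 2477068 corresponds to 3 Kislev 5830 AM.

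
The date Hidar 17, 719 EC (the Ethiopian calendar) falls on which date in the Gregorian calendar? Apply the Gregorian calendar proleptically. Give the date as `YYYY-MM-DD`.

Julian Day Number of the source date = 1986546.
Converting JDN 1986546 to the Gregorian calendar gives 17 November 726 CE.

0726-11-17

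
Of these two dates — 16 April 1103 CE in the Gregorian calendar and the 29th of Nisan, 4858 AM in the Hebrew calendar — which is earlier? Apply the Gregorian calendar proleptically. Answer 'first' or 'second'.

second

The two dates have Julian Day Numbers 2124027 and 2122195 respectively.
Since 2122195 < 2124027, the second date comes first.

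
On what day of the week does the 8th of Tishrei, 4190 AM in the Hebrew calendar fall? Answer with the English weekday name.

Monday

This is JDN 1878016 (24 September 429 Gregorian).
JDN 1878016 mod 7 = 0, and JDN 0 was a Monday, so this is a Monday.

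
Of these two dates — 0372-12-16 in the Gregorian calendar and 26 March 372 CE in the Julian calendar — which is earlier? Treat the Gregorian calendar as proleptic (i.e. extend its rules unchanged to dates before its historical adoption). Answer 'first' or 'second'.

second

First date → JDN 1857280; second date → JDN 1857016.
JDN 1857016 < JDN 1857280, so the second date is earlier.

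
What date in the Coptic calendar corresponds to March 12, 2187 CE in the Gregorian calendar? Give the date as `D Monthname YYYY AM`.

Julian Day Number of the source date = 2519916.
Converting JDN 2519916 to the Coptic calendar gives 2 Paremhat 1903 AM.

2 Paremhat 1903 AM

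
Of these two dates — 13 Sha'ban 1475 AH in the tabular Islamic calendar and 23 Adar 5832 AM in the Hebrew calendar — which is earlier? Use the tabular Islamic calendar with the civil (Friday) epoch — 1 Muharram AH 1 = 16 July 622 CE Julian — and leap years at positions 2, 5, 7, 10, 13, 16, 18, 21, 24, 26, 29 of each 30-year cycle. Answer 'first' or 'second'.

first

First date → JDN 2470995; second date → JDN 2477915.
JDN 2470995 < JDN 2477915, so the first date is earlier.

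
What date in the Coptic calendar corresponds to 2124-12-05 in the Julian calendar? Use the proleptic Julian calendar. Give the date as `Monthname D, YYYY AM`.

Koiak 9, 1841 AM

The source date corresponds to 19 December 2124 in the Gregorian calendar (JDN 2497188).
That day falls on 9 Koiak 1841 AM in the Coptic calendar.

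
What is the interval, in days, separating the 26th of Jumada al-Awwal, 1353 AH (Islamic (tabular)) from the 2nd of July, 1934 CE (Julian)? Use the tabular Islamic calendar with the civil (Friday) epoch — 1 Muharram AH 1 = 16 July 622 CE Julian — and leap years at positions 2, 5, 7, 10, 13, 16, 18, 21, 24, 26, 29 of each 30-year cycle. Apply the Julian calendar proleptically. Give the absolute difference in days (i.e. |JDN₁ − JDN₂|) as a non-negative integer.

53

First date → JDN 2427687; second date → JDN 2427634.
The interval is |2427687 − 2427634| = 53 days.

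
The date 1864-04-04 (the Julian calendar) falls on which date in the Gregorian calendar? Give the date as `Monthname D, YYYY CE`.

April 16, 1864 CE

For dates in this range the Gregorian date is 12 days ahead of the Julian.
4 April 1864 Julian + 12 days → 16 April 1864 Gregorian.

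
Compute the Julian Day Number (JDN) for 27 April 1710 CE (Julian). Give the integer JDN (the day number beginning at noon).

Equivalently 8 May 1710 (Gregorian).
JDN 2400001 is 17 November 1858 CE (Gregorian), MJD 0; the target day is −54249 days from there, so JDN = 2345752.

2345752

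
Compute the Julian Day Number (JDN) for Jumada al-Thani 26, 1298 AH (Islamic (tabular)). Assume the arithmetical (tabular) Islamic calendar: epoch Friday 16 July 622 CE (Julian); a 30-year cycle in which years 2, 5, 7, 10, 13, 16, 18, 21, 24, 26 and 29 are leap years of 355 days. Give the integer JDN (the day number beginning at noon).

2408227

Equivalently 26 May 1881 (Gregorian).
JDN 2400001 is 17 November 1858 CE (Gregorian), MJD 0; the target day is +8226 days from there, so JDN = 2408227.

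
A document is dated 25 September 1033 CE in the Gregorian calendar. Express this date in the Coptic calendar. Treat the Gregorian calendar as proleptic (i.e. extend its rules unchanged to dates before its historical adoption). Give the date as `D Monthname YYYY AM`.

22 Thout 750 AM

Both dates share Julian Day Number 2098623; in the Coptic calendar that is 22 Thout 750 AM.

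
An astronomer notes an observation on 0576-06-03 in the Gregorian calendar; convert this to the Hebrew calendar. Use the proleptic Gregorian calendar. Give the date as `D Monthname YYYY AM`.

18 Sivan 4336 AM

Both dates share Julian Day Number 1931594; in the Hebrew calendar that is 18 Sivan 4336 AM.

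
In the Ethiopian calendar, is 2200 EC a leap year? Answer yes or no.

2200 mod 4 = 0; in the Ethiopian calendar a year is leap when year mod 4 = 3, so it is a common year.

no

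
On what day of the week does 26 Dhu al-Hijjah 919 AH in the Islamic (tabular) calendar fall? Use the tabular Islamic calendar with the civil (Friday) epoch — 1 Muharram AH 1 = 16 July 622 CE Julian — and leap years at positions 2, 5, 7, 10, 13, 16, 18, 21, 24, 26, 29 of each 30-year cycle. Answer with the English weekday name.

Wednesday

This is JDN 2274099 (4 March 1514 Gregorian).
Since JDN mod 7 = 2 (0 = Monday), the day is Wednesday.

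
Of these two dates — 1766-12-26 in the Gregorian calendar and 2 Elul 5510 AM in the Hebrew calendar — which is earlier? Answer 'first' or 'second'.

second

First date → JDN 2366438; second date → JDN 2360480.
JDN 2360480 < JDN 2366438, so the second date is earlier.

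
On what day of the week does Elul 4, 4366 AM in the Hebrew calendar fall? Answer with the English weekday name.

Equivalently 16 August 606 Gregorian, JDN 1942624.
JDN 1942624 mod 7 = 5, and JDN 0 was a Monday, so this is a Saturday.

Saturday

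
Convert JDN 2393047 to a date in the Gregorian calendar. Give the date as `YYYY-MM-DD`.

JDN 2451545 is 1 Jan 2000; 2393047 is −58498 days from there.

1839-11-03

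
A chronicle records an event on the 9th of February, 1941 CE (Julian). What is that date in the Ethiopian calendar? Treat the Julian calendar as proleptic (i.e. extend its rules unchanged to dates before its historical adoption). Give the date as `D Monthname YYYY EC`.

15 Yekatit 1933 EC

The source date corresponds to 22 February 1941 in the Gregorian calendar (JDN 2430048).
That day falls on 15 Yekatit 1933 EC in the Ethiopian calendar.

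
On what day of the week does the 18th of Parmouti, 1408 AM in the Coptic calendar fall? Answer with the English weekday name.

Equivalently 23 April 1692 Gregorian, JDN 2339164.
Since JDN mod 7 = 2 (0 = Monday), the day is Wednesday.

Wednesday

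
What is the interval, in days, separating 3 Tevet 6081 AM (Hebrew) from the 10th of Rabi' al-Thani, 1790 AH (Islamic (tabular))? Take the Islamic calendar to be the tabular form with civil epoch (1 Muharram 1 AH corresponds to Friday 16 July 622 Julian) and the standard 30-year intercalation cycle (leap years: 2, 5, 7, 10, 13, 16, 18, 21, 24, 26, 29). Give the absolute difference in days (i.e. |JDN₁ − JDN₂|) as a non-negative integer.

13709

JDN of the first date = 2568791.
JDN of the second date = 2582500.
|2582500 − 2568791| = 13709.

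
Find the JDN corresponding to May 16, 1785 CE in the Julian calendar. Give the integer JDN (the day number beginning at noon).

In the Gregorian calendar the same day is 27 May 1785.
JDN 2400001 is 17 November 1858 CE (Gregorian), MJD 0; the target day is −26836 days from there, so JDN = 2373165.

2373165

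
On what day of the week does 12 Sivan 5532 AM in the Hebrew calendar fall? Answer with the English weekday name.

Equivalently 13 June 1772 Gregorian, JDN 2368434.
2368434 ≡ 5 (mod 7); counting from Monday = 0 gives Saturday.

Saturday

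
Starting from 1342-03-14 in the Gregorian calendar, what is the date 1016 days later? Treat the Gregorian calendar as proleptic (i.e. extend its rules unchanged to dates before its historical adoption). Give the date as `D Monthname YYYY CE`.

24 December 1344 CE

Counting 1016 days forward from JDN 2211288 reaches JDN 2212304, which is 24 December 1344 CE.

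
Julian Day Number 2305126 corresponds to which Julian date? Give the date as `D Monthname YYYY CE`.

3 February 1599 CE

JDN 2305126 is 13 February 1599 in the Gregorian calendar.
In the Julian calendar that day is 3 February 1599 CE.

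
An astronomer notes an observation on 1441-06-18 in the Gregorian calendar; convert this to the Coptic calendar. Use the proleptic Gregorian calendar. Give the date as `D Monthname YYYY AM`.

15 Paoni 1157 AM

Julian Day Number of the source date = 2247543.
Converting JDN 2247543 to the Coptic calendar gives 15 Paoni 1157 AM.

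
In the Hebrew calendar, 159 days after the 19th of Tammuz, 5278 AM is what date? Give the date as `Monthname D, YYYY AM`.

Kislev 30, 5279 AM

The starting date is JDN 2275686; 2275686 + 159 = 2275845.
JDN 2275845 corresponds to Kislev 30, 5279 AM.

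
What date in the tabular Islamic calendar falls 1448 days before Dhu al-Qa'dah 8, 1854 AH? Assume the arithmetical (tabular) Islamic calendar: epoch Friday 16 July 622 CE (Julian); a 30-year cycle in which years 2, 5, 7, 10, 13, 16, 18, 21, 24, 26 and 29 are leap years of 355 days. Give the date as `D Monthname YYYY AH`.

6 Shawwal 1850 AH

The starting date is JDN 2605383; 2605383 − 1448 = 2603935.
JDN 2603935 corresponds to 6 Shawwal 1850 AH.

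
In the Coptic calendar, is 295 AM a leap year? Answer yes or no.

295 mod 4 = 3; in the Coptic calendar a year is leap when year mod 4 = 3, so it is a leap year.

yes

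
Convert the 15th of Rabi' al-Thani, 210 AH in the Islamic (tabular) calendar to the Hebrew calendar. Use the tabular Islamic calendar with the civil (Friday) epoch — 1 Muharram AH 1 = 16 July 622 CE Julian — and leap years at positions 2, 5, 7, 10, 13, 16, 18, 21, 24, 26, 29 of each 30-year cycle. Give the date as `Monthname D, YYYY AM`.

Both dates share Julian Day Number 2022606; in the Hebrew calendar that is 18 Av 4585 AM.

Av 18, 4585 AM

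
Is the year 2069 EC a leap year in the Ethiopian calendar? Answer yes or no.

2069 mod 4 = 1; in the Ethiopian calendar a year is leap when year mod 4 = 3, so it is a common year.

no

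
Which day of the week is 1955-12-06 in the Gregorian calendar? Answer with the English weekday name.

Since JDN mod 7 = 1 (0 = Monday), the day is Tuesday.

Tuesday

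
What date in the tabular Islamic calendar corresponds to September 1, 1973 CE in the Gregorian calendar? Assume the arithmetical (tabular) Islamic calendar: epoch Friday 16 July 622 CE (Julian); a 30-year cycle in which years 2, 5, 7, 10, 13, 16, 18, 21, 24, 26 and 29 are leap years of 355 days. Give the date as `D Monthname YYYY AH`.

3 Sha'ban 1393 AH

Both dates share Julian Day Number 2441927; in the tabular Islamic calendar that is 3 Sha'ban 1393 AH.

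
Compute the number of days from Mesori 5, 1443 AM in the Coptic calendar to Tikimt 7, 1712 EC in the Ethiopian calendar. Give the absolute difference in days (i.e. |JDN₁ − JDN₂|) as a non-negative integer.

2854

First date → JDN 2352054; second date → JDN 2349200.
The interval is |2352054 − 2349200| = 2854 days.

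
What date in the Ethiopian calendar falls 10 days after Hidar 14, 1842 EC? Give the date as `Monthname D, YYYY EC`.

The starting date is JDN 2396719; 2396719 + 10 = 2396729.
JDN 2396729 corresponds to Hidar 24, 1842 EC.

Hidar 24, 1842 EC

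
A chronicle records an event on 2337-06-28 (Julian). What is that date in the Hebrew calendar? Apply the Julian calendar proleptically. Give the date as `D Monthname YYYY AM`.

Julian Day Number of the source date = 2574826.
Converting JDN 2574826 to the Hebrew calendar gives 14 Tammuz 6097 AM.

14 Tammuz 6097 AM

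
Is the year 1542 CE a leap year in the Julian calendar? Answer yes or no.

1542 mod 4 = 2, so it is a common year in the Julian calendar.

no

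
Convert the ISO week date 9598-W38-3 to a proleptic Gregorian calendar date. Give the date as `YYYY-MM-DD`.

9598-09-16

ISO week 1 of 9598 is the week containing the first Thursday of 9598.
Week 38, day 3 (Wednesday) lands on 9598-09-16.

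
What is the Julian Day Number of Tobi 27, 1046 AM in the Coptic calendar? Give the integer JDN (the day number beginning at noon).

2206862

Equivalently 30 January 1330 (proleptic Gregorian).
JDN 2451545 is 1 January 2000 CE (Gregorian); the target day is −244683 days from there, so JDN = 2206862.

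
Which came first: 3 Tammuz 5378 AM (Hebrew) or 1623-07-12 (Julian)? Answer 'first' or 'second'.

first

Converting both to JDN: 2312199 vs 2314051; the smaller is the first.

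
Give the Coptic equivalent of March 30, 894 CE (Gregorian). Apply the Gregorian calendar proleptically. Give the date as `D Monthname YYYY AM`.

Julian Day Number of the source date = 2047676.
Converting JDN 2047676 to the Coptic calendar gives 30 Paremhat 610 AM.

30 Paremhat 610 AM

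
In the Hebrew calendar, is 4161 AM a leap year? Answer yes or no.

yes

Hebrew year 4161 is year 19 of its 19-year Metonic cycle; leap years are at positions 3, 6, 8, 11, 14, 17, 19, so it is a leap year (13 months).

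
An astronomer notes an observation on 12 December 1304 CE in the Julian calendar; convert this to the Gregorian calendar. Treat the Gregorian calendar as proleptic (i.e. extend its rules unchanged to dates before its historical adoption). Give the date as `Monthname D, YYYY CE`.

December 20, 1304 CE

For dates in this range the Gregorian date is 8 days ahead of the Julian.
12 December 1304 Julian + 8 days → 20 December 1304 Gregorian.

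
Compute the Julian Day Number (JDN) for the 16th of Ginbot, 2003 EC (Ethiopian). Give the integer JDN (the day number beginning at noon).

Equivalently 24 May 2011 (Gregorian).
JDN 2400001 is 17 November 1858 CE (Gregorian), MJD 0; the target day is +55705 days from there, so JDN = 2455706.

2455706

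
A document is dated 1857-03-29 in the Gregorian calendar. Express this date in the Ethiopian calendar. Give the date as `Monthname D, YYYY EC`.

Julian Day Number of the source date = 2399403.
Converting JDN 2399403 to the Ethiopian calendar gives 21 Megabit 1849 EC.

Megabit 21, 1849 EC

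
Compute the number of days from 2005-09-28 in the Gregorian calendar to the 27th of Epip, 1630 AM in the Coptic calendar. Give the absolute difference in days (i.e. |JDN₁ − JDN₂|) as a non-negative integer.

33294

JDN of the first date = 2453642.
JDN of the second date = 2420348.
|2420348 − 2453642| = 33294.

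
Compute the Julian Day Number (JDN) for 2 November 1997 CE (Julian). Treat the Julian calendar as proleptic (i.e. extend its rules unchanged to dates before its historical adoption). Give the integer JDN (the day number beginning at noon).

2450768

Equivalently 15 November 1997 (Gregorian).
JDN 2400001 is 17 November 1858 CE (Gregorian), MJD 0; the target day is +50767 days from there, so JDN = 2450768.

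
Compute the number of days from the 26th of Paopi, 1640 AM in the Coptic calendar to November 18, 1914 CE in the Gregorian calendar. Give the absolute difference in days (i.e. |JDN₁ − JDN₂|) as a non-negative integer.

JDN of the first date = 2423730.
JDN of the second date = 2420455.
|2420455 − 2423730| = 3275.

3275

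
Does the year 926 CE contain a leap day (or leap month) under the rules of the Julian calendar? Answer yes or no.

no

926 mod 4 = 2, so it is a common year in the Julian calendar.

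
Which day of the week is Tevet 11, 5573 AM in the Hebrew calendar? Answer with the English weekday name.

Monday

In the Gregorian calendar this is 14 December 1812 (JDN 2383227).
2383227 ≡ 0 (mod 7); counting from Monday = 0 gives Monday.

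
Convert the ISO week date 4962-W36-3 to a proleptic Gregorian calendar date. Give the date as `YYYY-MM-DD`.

ISO week 1 of 4962 is the week containing the first Thursday of 4962.
Week 36, day 3 (Wednesday) lands on 4962-09-08.

4962-09-08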